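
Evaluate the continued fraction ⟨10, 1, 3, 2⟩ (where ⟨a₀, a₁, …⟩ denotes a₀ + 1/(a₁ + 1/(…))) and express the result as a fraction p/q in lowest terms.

Start with 2.
3 + 1/(2/1) = 3 + 1/2 = 7/2
1 + 1/(7/2) = 1 + 2/7 = 9/7
10 + 1/(9/7) = 10 + 7/9 = 97/9

97/9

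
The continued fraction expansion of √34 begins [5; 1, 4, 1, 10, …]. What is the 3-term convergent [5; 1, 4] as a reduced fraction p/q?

Start with 4.
1 + 1/(4/1) = 1 + 1/4 = 5/4
5 + 1/(5/4) = 5 + 4/5 = 29/5

29/5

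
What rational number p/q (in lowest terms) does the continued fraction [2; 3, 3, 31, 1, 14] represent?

a_0 = 2: 2/1
a_1 = 3: 7/3
a_2 = 3: 23/10
a_3 = 31: 720/313
a_4 = 1: 743/323
a_5 = 14: 11122/4835

11122/4835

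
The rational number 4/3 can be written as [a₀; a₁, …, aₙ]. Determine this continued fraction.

4 ÷ 3 → quotient 1, remainder 1
3 ÷ 1 → quotient 3, remainder 0

[1; 3]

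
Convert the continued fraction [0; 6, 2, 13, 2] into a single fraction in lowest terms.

Work from the innermost term outward:
Start with 2.
13 + 1/(2/1) = 13 + 1/2 = 27/2
2 + 1/(27/2) = 2 + 2/27 = 56/27
6 + 1/(56/27) = 6 + 27/56 = 363/56
0 + 1/(363/56) = 0 + 56/363 = 56/363

56/363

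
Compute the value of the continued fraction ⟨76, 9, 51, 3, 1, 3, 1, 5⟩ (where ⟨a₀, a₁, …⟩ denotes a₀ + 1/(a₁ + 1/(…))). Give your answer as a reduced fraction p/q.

a_0 = 76: 76/1
a_1 = 9: 685/9
a_2 = 51: 35011/460
a_3 = 3: 105718/1389
a_4 = 1: 140729/1849
a_5 = 3: 527905/6936
a_6 = 1: 668634/8785
a_7 = 5: 3871075/50861

3871075/50861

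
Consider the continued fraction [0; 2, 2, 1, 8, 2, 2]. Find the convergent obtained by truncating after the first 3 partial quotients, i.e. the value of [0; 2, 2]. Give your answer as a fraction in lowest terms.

Start with 2.
2 + 1/(2/1) = 2 + 1/2 = 5/2
0 + 1/(5/2) = 0 + 2/5 = 2/5

2/5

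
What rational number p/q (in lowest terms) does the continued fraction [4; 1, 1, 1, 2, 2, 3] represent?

301/65

Use the convergent recurrence hₖ = aₖ·hₖ₋₁ + hₖ₋₂ (and likewise for the denominators kₖ):
a_0 = 4: 4/1
a_1 = 1: 5/1
a_2 = 1: 9/2
a_3 = 1: 14/3
a_4 = 2: 37/8
a_5 = 2: 88/19
a_6 = 3: 301/65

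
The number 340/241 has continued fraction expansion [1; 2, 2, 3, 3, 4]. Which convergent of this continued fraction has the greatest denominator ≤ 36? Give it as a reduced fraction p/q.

List convergents until the denominator exceeds the bound:
a_0 = 1: 1/1  (≤ bound)
a_1 = 2: 3/2  (≤ bound)
a_2 = 2: 7/5  (≤ bound)
a_3 = 3: 24/17  (≤ bound)
a_4 = 3: 79/56  (> 36, stop)

24/17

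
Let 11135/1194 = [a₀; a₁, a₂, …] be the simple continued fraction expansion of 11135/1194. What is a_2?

14

11135 ÷ 1194 → quotient 9, remainder 389
1194 ÷ 389 → quotient 3, remainder 27
389 ÷ 27 → quotient 14, remainder 11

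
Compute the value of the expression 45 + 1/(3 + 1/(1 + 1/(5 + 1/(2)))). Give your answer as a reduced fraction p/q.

2263/50

a_0 = 45: 45/1
a_1 = 3: 136/3
a_2 = 1: 181/4
a_3 = 5: 1041/23
a_4 = 2: 2263/50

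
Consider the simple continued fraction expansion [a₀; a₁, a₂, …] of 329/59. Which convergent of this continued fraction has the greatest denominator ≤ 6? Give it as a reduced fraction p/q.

a_0 = 5: 5/1  (≤ bound)
a_1 = 1: 6/1  (≤ bound)
a_2 = 1: 11/2  (≤ bound)
a_3 = 2: 28/5  (≤ bound)
a_4 = 1: 39/7  (> 6, stop)

28/5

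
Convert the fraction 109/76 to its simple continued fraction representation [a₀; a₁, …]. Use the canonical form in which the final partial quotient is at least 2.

109 ÷ 76 → quotient 1, remainder 33
76 ÷ 33 → quotient 2, remainder 10
33 ÷ 10 → quotient 3, remainder 3
10 ÷ 3 → quotient 3, remainder 1
3 ÷ 1 → quotient 3, remainder 0

[1; 2, 3, 3, 3]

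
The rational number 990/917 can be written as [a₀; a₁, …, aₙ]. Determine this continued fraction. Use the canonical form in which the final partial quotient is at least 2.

⌊990/917⌋ = 1, remainder 73
⌊917/73⌋ = 12, remainder 41
⌊73/41⌋ = 1, remainder 32
⌊41/32⌋ = 1, remainder 9
⌊32/9⌋ = 3, remainder 5
⌊9/5⌋ = 1, remainder 4
⌊5/4⌋ = 1, remainder 1
⌊4/1⌋ = 4, remainder 0

[1; 12, 1, 1, 3, 1, 1, 4]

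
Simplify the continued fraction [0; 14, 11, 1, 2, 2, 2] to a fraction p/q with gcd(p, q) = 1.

Starting at the tail and folding back:
Start with 2.
2 + 1/(2/1) = 2 + 1/2 = 5/2
2 + 1/(5/2) = 2 + 2/5 = 12/5
1 + 1/(12/5) = 1 + 5/12 = 17/12
11 + 1/(17/12) = 11 + 12/17 = 199/17
14 + 1/(199/17) = 14 + 17/199 = 2803/199
0 + 1/(2803/199) = 0 + 199/2803 = 199/2803

199/2803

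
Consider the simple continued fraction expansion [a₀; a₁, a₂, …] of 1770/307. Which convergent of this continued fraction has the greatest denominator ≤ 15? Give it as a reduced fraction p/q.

75/13

List convergents until the denominator exceeds the bound:
a_0 = 5: 5/1  (≤ bound)
a_1 = 1: 6/1  (≤ bound)
a_2 = 3: 23/4  (≤ bound)
a_3 = 3: 75/13  (≤ bound)
a_4 = 1: 98/17  (> 15, stop)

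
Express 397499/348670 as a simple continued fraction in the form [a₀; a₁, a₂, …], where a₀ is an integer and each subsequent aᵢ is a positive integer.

[1; 7, 7, 9, 28, 6, 1, 3]

Repeatedly divide and take the remainder:
397499 = 1·348670 + 48829, so a_0 = 1
348670 = 7·48829 + 6867, so a_1 = 7
48829 = 7·6867 + 760, so a_2 = 7
6867 = 9·760 + 27, so a_3 = 9
760 = 28·27 + 4, so a_4 = 28
27 = 6·4 + 3, so a_5 = 6
4 = 1·3 + 1, so a_6 = 1
3 = 3·1 + 0, so a_7 = 3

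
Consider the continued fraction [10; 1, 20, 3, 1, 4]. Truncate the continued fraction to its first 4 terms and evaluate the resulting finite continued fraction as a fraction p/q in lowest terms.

701/64

Collapse the nested fraction from the inside out:
Start with 3.
20 + 1/(3/1) = 20 + 1/3 = 61/3
1 + 1/(61/3) = 1 + 3/61 = 64/61
10 + 1/(64/61) = 10 + 61/64 = 701/64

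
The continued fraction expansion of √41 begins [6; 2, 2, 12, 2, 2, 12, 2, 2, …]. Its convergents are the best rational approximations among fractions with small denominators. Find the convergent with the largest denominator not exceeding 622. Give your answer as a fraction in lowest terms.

2049/320

List convergents until the denominator exceeds the bound:
a_0 = 6: 6/1  (≤ bound)
a_1 = 2: 13/2  (≤ bound)
a_2 = 2: 32/5  (≤ bound)
a_3 = 12: 397/62  (≤ bound)
a_4 = 2: 826/129  (≤ bound)
a_5 = 2: 2049/320  (≤ bound)
a_6 = 12: 25414/3969  (> 622, stop)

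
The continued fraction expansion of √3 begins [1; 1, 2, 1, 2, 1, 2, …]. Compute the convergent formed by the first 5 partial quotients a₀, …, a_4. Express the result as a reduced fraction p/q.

Build up convergents one term at a time:
a_0 = 1: 1/1
a_1 = 1: 2/1
a_2 = 2: 5/3
a_3 = 1: 7/4
a_4 = 2: 19/11

19/11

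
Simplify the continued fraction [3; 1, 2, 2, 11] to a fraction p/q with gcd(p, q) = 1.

Starting at the tail and folding back:
Start with 11.
2 + 1/(11/1) = 2 + 1/11 = 23/11
2 + 1/(23/11) = 2 + 11/23 = 57/23
1 + 1/(57/23) = 1 + 23/57 = 80/57
3 + 1/(80/57) = 3 + 57/80 = 297/80

297/80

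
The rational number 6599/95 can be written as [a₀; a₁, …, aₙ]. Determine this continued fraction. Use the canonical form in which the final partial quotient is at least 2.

[69; 2, 6, 3, 2]

Run the Euclidean algorithm, recording each quotient:
6599 ÷ 95 → quotient 69, remainder 44
95 ÷ 44 → quotient 2, remainder 7
44 ÷ 7 → quotient 6, remainder 2
7 ÷ 2 → quotient 3, remainder 1
2 ÷ 1 → quotient 2, remainder 0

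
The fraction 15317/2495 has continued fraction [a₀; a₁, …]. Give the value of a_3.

15317 ÷ 2495 → quotient 6, remainder 347
2495 ÷ 347 → quotient 7, remainder 66
347 ÷ 66 → quotient 5, remainder 17
66 ÷ 17 → quotient 3, remainder 15

3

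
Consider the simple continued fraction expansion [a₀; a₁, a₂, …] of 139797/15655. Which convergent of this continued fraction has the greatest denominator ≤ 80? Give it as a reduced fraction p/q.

List convergents until the denominator exceeds the bound:
a_0 = 8: 8/1  (≤ bound)
a_1 = 1: 9/1  (≤ bound)
a_2 = 13: 125/14  (≤ bound)
a_3 = 3: 384/43  (≤ bound)
a_4 = 1: 509/57  (≤ bound)
a_5 = 7: 3947/442  (> 80, stop)

509/57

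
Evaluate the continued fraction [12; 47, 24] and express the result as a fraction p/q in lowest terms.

13572/1129

Start with 24.
47 + 1/(24/1) = 47 + 1/24 = 1129/24
12 + 1/(1129/24) = 12 + 24/1129 = 13572/1129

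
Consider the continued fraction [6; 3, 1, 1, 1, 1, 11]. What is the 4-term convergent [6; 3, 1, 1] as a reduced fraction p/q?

44/7

a_0 = 6: 6/1
a_1 = 3: 19/3
a_2 = 1: 25/4
a_3 = 1: 44/7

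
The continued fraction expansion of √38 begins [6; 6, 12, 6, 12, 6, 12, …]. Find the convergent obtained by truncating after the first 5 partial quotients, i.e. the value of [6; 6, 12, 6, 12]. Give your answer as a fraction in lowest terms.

33294/5401

Starting at the tail and folding back:
Start with 12.
6 + 1/(12/1) = 6 + 1/12 = 73/12
12 + 1/(73/12) = 12 + 12/73 = 888/73
6 + 1/(888/73) = 6 + 73/888 = 5401/888
6 + 1/(5401/888) = 6 + 888/5401 = 33294/5401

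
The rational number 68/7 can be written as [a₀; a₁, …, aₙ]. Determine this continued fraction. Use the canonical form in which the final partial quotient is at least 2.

68 = 9·7 + 5, so a_0 = 9
7 = 1·5 + 2, so a_1 = 1
5 = 2·2 + 1, so a_2 = 2
2 = 2·1 + 0, so a_3 = 2

[9; 1, 2, 2]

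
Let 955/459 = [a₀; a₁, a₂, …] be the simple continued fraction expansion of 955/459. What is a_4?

Apply division with remainder until the remainder is 0:
⌊955/459⌋ = 2, remainder 37
⌊459/37⌋ = 12, remainder 15
⌊37/15⌋ = 2, remainder 7
⌊15/7⌋ = 2, remainder 1
⌊7/1⌋ = 7, remainder 0

7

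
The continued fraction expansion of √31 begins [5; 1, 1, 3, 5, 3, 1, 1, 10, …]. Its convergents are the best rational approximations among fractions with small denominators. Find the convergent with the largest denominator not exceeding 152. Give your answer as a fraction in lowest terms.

a_0 = 5: 5/1  (≤ bound)
a_1 = 1: 6/1  (≤ bound)
a_2 = 1: 11/2  (≤ bound)
a_3 = 3: 39/7  (≤ bound)
a_4 = 5: 206/37  (≤ bound)
a_5 = 3: 657/118  (≤ bound)
a_6 = 1: 863/155  (> 152, stop)

657/118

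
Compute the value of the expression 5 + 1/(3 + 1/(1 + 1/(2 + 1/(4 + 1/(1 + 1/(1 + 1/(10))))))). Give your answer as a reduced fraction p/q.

a_0 = 5: 5/1
a_1 = 3: 16/3
a_2 = 1: 21/4
a_3 = 2: 58/11
a_4 = 4: 253/48
a_5 = 1: 311/59
a_6 = 1: 564/107
a_7 = 10: 5951/1129

5951/1129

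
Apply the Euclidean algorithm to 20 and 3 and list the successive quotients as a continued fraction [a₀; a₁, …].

Run the Euclidean algorithm, recording each quotient:
⌊20/3⌋ = 6, remainder 2
⌊3/2⌋ = 1, remainder 1
⌊2/1⌋ = 2, remainder 0

[6; 1, 2]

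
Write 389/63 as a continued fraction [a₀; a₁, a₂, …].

⌊389/63⌋ = 6, remainder 11
⌊63/11⌋ = 5, remainder 8
⌊11/8⌋ = 1, remainder 3
⌊8/3⌋ = 2, remainder 2
⌊3/2⌋ = 1, remainder 1
⌊2/1⌋ = 2, remainder 0

[6; 5, 1, 2, 1, 2]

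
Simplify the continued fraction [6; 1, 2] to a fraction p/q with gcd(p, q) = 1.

a_0 = 6: 6/1
a_1 = 1: 7/1
a_2 = 2: 20/3

20/3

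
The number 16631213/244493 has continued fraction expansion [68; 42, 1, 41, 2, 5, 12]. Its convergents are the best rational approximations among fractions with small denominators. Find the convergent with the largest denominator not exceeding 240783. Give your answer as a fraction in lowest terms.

1365227/20070

a_0 = 68: 68/1  (≤ bound)
a_1 = 42: 2857/42  (≤ bound)
a_2 = 1: 2925/43  (≤ bound)
a_3 = 41: 122782/1805  (≤ bound)
a_4 = 2: 248489/3653  (≤ bound)
a_5 = 5: 1365227/20070  (≤ bound)
a_6 = 12: 16631213/244493  (> 240783, stop)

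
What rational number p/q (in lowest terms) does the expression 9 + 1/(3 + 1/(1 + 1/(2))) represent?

102/11

a_0 = 9: 9/1
a_1 = 3: 28/3
a_2 = 1: 37/4
a_3 = 2: 102/11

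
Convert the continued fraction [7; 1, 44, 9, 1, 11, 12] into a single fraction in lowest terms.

Start with 12.
11 + 1/(12/1) = 11 + 1/12 = 133/12
1 + 1/(133/12) = 1 + 12/133 = 145/133
9 + 1/(145/133) = 9 + 133/145 = 1438/145
44 + 1/(1438/145) = 44 + 145/1438 = 63417/1438
1 + 1/(63417/1438) = 1 + 1438/63417 = 64855/63417
7 + 1/(64855/63417) = 7 + 63417/64855 = 517402/64855

517402/64855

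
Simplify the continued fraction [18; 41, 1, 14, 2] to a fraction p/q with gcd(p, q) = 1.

23431/1300

Work from the innermost term outward:
Start with 2.
14 + 1/(2/1) = 14 + 1/2 = 29/2
1 + 1/(29/2) = 1 + 2/29 = 31/29
41 + 1/(31/29) = 41 + 29/31 = 1300/31
18 + 1/(1300/31) = 18 + 31/1300 = 23431/1300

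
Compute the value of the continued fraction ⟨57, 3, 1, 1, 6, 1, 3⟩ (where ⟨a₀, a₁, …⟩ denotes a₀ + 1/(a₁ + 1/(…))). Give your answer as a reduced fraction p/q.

11743/205

Start with 3.
1 + 1/(3/1) = 1 + 1/3 = 4/3
6 + 1/(4/3) = 6 + 3/4 = 27/4
1 + 1/(27/4) = 1 + 4/27 = 31/27
1 + 1/(31/27) = 1 + 27/31 = 58/31
3 + 1/(58/31) = 3 + 31/58 = 205/58
57 + 1/(205/58) = 57 + 58/205 = 11743/205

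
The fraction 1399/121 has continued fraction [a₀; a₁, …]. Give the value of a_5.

1

1399 ÷ 121 → quotient 11, remainder 68
121 ÷ 68 → quotient 1, remainder 53
68 ÷ 53 → quotient 1, remainder 15
53 ÷ 15 → quotient 3, remainder 8
15 ÷ 8 → quotient 1, remainder 7
8 ÷ 7 → quotient 1, remainder 1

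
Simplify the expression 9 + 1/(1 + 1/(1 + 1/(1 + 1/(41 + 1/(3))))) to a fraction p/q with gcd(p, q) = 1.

3653/378

a_0 = 9: 9/1
a_1 = 1: 10/1
a_2 = 1: 19/2
a_3 = 1: 29/3
a_4 = 41: 1208/125
a_5 = 3: 3653/378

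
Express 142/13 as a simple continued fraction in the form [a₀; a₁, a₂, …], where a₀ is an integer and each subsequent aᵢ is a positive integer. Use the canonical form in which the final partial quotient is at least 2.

⌊142/13⌋ = 10, remainder 12
⌊13/12⌋ = 1, remainder 1
⌊12/1⌋ = 12, remainder 0

[10; 1, 12]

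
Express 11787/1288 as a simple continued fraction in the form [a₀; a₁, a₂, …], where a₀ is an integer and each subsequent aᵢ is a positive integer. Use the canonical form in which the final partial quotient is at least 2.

[9; 6, 1, 1, 1, 1, 7, 5]

Run the Euclidean algorithm, recording each quotient:
11787 = 9·1288 + 195, so a_0 = 9
1288 = 6·195 + 118, so a_1 = 6
195 = 1·118 + 77, so a_2 = 1
118 = 1·77 + 41, so a_3 = 1
77 = 1·41 + 36, so a_4 = 1
41 = 1·36 + 5, so a_5 = 1
36 = 7·5 + 1, so a_6 = 7
5 = 5·1 + 0, so a_7 = 5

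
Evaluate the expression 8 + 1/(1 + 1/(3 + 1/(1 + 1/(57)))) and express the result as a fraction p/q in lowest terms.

2543/289

Compute successive convergents:
a_0 = 8: 8/1
a_1 = 1: 9/1
a_2 = 3: 35/4
a_3 = 1: 44/5
a_4 = 57: 2543/289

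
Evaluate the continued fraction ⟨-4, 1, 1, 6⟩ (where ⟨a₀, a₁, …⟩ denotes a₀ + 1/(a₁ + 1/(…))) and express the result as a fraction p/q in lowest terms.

Build up convergents one term at a time:
a_0 = -4: -4/1
a_1 = 1: -3/1
a_2 = 1: -7/2
a_3 = 6: -45/13

-45/13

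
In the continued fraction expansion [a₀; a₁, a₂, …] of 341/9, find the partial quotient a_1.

1

341 ÷ 9 → quotient 37, remainder 8
9 ÷ 8 → quotient 1, remainder 1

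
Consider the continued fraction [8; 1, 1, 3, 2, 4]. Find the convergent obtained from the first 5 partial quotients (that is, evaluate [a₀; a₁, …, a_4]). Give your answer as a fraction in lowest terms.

137/16

Start with 2.
3 + 1/(2/1) = 3 + 1/2 = 7/2
1 + 1/(7/2) = 1 + 2/7 = 9/7
1 + 1/(9/7) = 1 + 7/9 = 16/9
8 + 1/(16/9) = 8 + 9/16 = 137/16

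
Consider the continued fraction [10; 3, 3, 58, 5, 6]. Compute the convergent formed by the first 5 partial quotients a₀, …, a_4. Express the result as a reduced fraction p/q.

30128/2925

Collapse the nested fraction from the inside out:
Start with 5.
58 + 1/(5/1) = 58 + 1/5 = 291/5
3 + 1/(291/5) = 3 + 5/291 = 878/291
3 + 1/(878/291) = 3 + 291/878 = 2925/878
10 + 1/(2925/878) = 10 + 878/2925 = 30128/2925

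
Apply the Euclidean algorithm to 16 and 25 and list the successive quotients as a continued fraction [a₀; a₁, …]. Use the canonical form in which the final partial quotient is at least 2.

Apply division with remainder until the remainder is 0:
16 ÷ 25 → quotient 0, remainder 16
25 ÷ 16 → quotient 1, remainder 9
16 ÷ 9 → quotient 1, remainder 7
9 ÷ 7 → quotient 1, remainder 2
7 ÷ 2 → quotient 3, remainder 1
2 ÷ 1 → quotient 2, remainder 0

[0; 1, 1, 1, 3, 2]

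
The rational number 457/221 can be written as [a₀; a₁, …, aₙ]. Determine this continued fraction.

[2; 14, 1, 2, 1, 3]

Apply division with remainder until the remainder is 0:
⌊457/221⌋ = 2, remainder 15
⌊221/15⌋ = 14, remainder 11
⌊15/11⌋ = 1, remainder 4
⌊11/4⌋ = 2, remainder 3
⌊4/3⌋ = 1, remainder 1
⌊3/1⌋ = 3, remainder 0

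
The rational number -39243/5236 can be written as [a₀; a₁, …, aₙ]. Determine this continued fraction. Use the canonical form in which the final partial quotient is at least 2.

⌊-39243/5236⌋ = -8, remainder 2645
⌊5236/2645⌋ = 1, remainder 2591
⌊2645/2591⌋ = 1, remainder 54
⌊2591/54⌋ = 47, remainder 53
⌊54/53⌋ = 1, remainder 1
⌊53/1⌋ = 53, remainder 0

[-8; 1, 1, 47, 1, 53]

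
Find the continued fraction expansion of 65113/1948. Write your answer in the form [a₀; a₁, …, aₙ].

65113 ÷ 1948 → quotient 33, remainder 829
1948 ÷ 829 → quotient 2, remainder 290
829 ÷ 290 → quotient 2, remainder 249
290 ÷ 249 → quotient 1, remainder 41
249 ÷ 41 → quotient 6, remainder 3
41 ÷ 3 → quotient 13, remainder 2
3 ÷ 2 → quotient 1, remainder 1
2 ÷ 1 → quotient 2, remainder 0

[33; 2, 2, 1, 6, 13, 1, 2]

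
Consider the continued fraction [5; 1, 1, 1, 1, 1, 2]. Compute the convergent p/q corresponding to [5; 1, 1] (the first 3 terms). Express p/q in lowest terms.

Start with 1.
1 + 1/(1/1) = 1 + 1/1 = 2/1
5 + 1/(2/1) = 5 + 1/2 = 11/2

11/2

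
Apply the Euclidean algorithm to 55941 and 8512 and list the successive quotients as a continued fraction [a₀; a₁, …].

[6; 1, 1, 2, 1, 34, 35]

Repeatedly divide and take the remainder:
55941 ÷ 8512 → quotient 6, remainder 4869
8512 ÷ 4869 → quotient 1, remainder 3643
4869 ÷ 3643 → quotient 1, remainder 1226
3643 ÷ 1226 → quotient 2, remainder 1191
1226 ÷ 1191 → quotient 1, remainder 35
1191 ÷ 35 → quotient 34, remainder 1
35 ÷ 1 → quotient 35, remainder 0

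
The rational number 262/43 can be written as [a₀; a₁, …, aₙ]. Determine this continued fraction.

[6; 10, 1, 3]

⌊262/43⌋ = 6, remainder 4
⌊43/4⌋ = 10, remainder 3
⌊4/3⌋ = 1, remainder 1
⌊3/1⌋ = 3, remainder 0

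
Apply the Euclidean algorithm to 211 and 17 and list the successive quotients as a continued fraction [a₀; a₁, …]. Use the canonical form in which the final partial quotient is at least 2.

[12; 2, 2, 3]

211 ÷ 17 → quotient 12, remainder 7
17 ÷ 7 → quotient 2, remainder 3
7 ÷ 3 → quotient 2, remainder 1
3 ÷ 1 → quotient 3, remainder 0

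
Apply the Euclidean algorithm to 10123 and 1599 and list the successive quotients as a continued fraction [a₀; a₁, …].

[6; 3, 44, 12]

10123 = 6·1599 + 529, so a_0 = 6
1599 = 3·529 + 12, so a_1 = 3
529 = 44·12 + 1, so a_2 = 44
12 = 12·1 + 0, so a_3 = 12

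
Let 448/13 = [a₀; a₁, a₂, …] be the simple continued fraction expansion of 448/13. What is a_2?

Apply division with remainder until the remainder is 0:
448 ÷ 13 → quotient 34, remainder 6
13 ÷ 6 → quotient 2, remainder 1
6 ÷ 1 → quotient 6, remainder 0

6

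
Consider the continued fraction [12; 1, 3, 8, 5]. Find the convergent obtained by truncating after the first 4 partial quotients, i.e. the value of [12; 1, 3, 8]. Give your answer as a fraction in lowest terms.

421/33

Starting at the tail and folding back:
Start with 8.
3 + 1/(8/1) = 3 + 1/8 = 25/8
1 + 1/(25/8) = 1 + 8/25 = 33/25
12 + 1/(33/25) = 12 + 25/33 = 421/33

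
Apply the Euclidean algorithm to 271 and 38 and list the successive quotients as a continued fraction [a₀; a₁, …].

⌊271/38⌋ = 7, remainder 5
⌊38/5⌋ = 7, remainder 3
⌊5/3⌋ = 1, remainder 2
⌊3/2⌋ = 1, remainder 1
⌊2/1⌋ = 2, remainder 0

[7; 7, 1, 1, 2]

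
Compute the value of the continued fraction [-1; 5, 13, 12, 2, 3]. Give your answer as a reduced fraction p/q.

Use the convergent recurrence hₖ = aₖ·hₖ₋₁ + hₖ₋₂ (and likewise for the denominators kₖ):
a_0 = -1: -1/1
a_1 = 5: -4/5
a_2 = 13: -53/66
a_3 = 12: -640/797
a_4 = 2: -1333/1660
a_5 = 3: -4639/5777

-4639/5777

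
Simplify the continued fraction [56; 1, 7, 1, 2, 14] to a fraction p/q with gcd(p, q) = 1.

21218/373

Start with 14.
2 + 1/(14/1) = 2 + 1/14 = 29/14
1 + 1/(29/14) = 1 + 14/29 = 43/29
7 + 1/(43/29) = 7 + 29/43 = 330/43
1 + 1/(330/43) = 1 + 43/330 = 373/330
56 + 1/(373/330) = 56 + 330/373 = 21218/373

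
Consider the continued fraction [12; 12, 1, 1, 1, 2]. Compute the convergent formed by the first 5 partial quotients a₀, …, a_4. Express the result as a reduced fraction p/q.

459/38

a_0 = 12: 12/1
a_1 = 12: 145/12
a_2 = 1: 157/13
a_3 = 1: 302/25
a_4 = 1: 459/38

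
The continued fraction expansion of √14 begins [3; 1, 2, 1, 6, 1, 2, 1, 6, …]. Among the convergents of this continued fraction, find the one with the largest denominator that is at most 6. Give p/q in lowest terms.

15/4

List convergents until the denominator exceeds the bound:
a_0 = 3: 3/1  (≤ bound)
a_1 = 1: 4/1  (≤ bound)
a_2 = 2: 11/3  (≤ bound)
a_3 = 1: 15/4  (≤ bound)
a_4 = 6: 101/27  (> 6, stop)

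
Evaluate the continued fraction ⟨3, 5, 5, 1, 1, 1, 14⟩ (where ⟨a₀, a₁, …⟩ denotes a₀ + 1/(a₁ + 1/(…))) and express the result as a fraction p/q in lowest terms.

4116/1289

Start with 14.
1 + 1/(14/1) = 1 + 1/14 = 15/14
1 + 1/(15/14) = 1 + 14/15 = 29/15
1 + 1/(29/15) = 1 + 15/29 = 44/29
5 + 1/(44/29) = 5 + 29/44 = 249/44
5 + 1/(249/44) = 5 + 44/249 = 1289/249
3 + 1/(1289/249) = 3 + 249/1289 = 4116/1289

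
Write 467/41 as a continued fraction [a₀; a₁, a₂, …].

Repeatedly divide and take the remainder:
467 = 11·41 + 16, so a_0 = 11
41 = 2·16 + 9, so a_1 = 2
16 = 1·9 + 7, so a_2 = 1
9 = 1·7 + 2, so a_3 = 1
7 = 3·2 + 1, so a_4 = 3
2 = 2·1 + 0, so a_5 = 2

[11; 2, 1, 1, 3, 2]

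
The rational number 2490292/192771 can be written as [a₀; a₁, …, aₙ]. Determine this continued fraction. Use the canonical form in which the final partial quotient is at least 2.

⌊2490292/192771⌋ = 12, remainder 177040
⌊192771/177040⌋ = 1, remainder 15731
⌊177040/15731⌋ = 11, remainder 3999
⌊15731/3999⌋ = 3, remainder 3734
⌊3999/3734⌋ = 1, remainder 265
⌊3734/265⌋ = 14, remainder 24
⌊265/24⌋ = 11, remainder 1
⌊24/1⌋ = 24, remainder 0

[12; 1, 11, 3, 1, 14, 11, 24]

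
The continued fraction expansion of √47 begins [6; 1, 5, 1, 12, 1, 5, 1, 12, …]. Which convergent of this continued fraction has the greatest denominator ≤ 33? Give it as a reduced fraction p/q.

List convergents until the denominator exceeds the bound:
a_0 = 6: 6/1  (≤ bound)
a_1 = 1: 7/1  (≤ bound)
a_2 = 5: 41/6  (≤ bound)
a_3 = 1: 48/7  (≤ bound)
a_4 = 12: 617/90  (> 33, stop)

48/7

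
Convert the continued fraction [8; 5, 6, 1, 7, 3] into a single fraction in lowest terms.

Work from the innermost term outward:
Start with 3.
7 + 1/(3/1) = 7 + 1/3 = 22/3
1 + 1/(22/3) = 1 + 3/22 = 25/22
6 + 1/(25/22) = 6 + 22/25 = 172/25
5 + 1/(172/25) = 5 + 25/172 = 885/172
8 + 1/(885/172) = 8 + 172/885 = 7252/885

7252/885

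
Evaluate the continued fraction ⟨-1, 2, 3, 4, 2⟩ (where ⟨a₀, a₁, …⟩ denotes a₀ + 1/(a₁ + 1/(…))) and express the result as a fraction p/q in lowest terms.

-38/67

Starting at the tail and folding back:
Start with 2.
4 + 1/(2/1) = 4 + 1/2 = 9/2
3 + 1/(9/2) = 3 + 2/9 = 29/9
2 + 1/(29/9) = 2 + 9/29 = 67/29
-1 + 1/(67/29) = -1 + 29/67 = -38/67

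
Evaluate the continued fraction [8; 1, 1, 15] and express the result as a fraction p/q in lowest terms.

264/31

a_0 = 8: 8/1
a_1 = 1: 9/1
a_2 = 1: 17/2
a_3 = 15: 264/31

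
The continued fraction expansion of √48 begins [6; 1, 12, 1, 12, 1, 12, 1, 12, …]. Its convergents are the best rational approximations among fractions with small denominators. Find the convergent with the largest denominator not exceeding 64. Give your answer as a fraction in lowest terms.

97/14

a_0 = 6: 6/1  (≤ bound)
a_1 = 1: 7/1  (≤ bound)
a_2 = 12: 90/13  (≤ bound)
a_3 = 1: 97/14  (≤ bound)
a_4 = 12: 1254/181  (> 64, stop)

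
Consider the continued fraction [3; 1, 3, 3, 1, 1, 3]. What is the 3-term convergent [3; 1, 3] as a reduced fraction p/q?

Start with 3.
1 + 1/(3/1) = 1 + 1/3 = 4/3
3 + 1/(4/3) = 3 + 3/4 = 15/4

15/4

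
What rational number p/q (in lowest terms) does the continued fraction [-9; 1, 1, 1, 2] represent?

-67/8

Start with 2.
1 + 1/(2/1) = 1 + 1/2 = 3/2
1 + 1/(3/2) = 1 + 2/3 = 5/3
1 + 1/(5/3) = 1 + 3/5 = 8/5
-9 + 1/(8/5) = -9 + 5/8 = -67/8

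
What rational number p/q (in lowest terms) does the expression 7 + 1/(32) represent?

Start with 32.
7 + 1/(32/1) = 7 + 1/32 = 225/32

225/32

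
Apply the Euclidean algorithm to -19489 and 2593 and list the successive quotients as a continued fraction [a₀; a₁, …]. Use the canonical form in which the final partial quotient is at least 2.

[-8; 2, 15, 8, 3, 3]

⌊-19489/2593⌋ = -8, remainder 1255
⌊2593/1255⌋ = 2, remainder 83
⌊1255/83⌋ = 15, remainder 10
⌊83/10⌋ = 8, remainder 3
⌊10/3⌋ = 3, remainder 1
⌊3/1⌋ = 3, remainder 0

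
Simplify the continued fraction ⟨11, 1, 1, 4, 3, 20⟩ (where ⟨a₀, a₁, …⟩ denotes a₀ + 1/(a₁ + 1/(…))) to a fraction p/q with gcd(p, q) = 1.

a_0 = 11: 11/1
a_1 = 1: 12/1
a_2 = 1: 23/2
a_3 = 4: 104/9
a_4 = 3: 335/29
a_5 = 20: 6804/589

6804/589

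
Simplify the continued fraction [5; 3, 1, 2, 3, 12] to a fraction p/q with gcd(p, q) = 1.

Start with 12.
3 + 1/(12/1) = 3 + 1/12 = 37/12
2 + 1/(37/12) = 2 + 12/37 = 86/37
1 + 1/(86/37) = 1 + 37/86 = 123/86
3 + 1/(123/86) = 3 + 86/123 = 455/123
5 + 1/(455/123) = 5 + 123/455 = 2398/455

2398/455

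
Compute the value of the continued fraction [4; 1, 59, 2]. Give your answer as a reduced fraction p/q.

603/121

a_0 = 4: 4/1
a_1 = 1: 5/1
a_2 = 59: 299/60
a_3 = 2: 603/121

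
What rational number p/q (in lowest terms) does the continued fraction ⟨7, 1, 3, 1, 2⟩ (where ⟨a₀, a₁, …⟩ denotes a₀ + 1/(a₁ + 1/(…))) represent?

Start with 2.
1 + 1/(2/1) = 1 + 1/2 = 3/2
3 + 1/(3/2) = 3 + 2/3 = 11/3
1 + 1/(11/3) = 1 + 3/11 = 14/11
7 + 1/(14/11) = 7 + 11/14 = 109/14

109/14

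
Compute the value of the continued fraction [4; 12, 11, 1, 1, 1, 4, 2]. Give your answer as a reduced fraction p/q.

17813/4363

Start with 2.
4 + 1/(2/1) = 4 + 1/2 = 9/2
1 + 1/(9/2) = 1 + 2/9 = 11/9
1 + 1/(11/9) = 1 + 9/11 = 20/11
1 + 1/(20/11) = 1 + 11/20 = 31/20
11 + 1/(31/20) = 11 + 20/31 = 361/31
12 + 1/(361/31) = 12 + 31/361 = 4363/361
4 + 1/(4363/361) = 4 + 361/4363 = 17813/4363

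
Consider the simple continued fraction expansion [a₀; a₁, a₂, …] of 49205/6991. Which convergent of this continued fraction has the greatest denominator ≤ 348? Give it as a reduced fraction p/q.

2203/313

a_0 = 7: 7/1  (≤ bound)
a_1 = 26: 183/26  (≤ bound)
a_2 = 11: 2020/287  (≤ bound)
a_3 = 1: 2203/313  (≤ bound)
a_4 = 1: 4223/600  (> 348, stop)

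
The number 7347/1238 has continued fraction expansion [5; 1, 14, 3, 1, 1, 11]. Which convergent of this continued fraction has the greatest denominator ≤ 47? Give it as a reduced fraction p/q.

273/46

a_0 = 5: 5/1  (≤ bound)
a_1 = 1: 6/1  (≤ bound)
a_2 = 14: 89/15  (≤ bound)
a_3 = 3: 273/46  (≤ bound)
a_4 = 1: 362/61  (> 47, stop)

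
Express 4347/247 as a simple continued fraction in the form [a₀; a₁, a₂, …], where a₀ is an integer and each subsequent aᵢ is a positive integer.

⌊4347/247⌋ = 17, remainder 148
⌊247/148⌋ = 1, remainder 99
⌊148/99⌋ = 1, remainder 49
⌊99/49⌋ = 2, remainder 1
⌊49/1⌋ = 49, remainder 0

[17; 1, 1, 2, 49]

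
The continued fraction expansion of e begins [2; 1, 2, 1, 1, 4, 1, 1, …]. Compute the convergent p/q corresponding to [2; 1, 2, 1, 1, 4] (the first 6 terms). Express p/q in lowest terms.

87/32

Compute successive convergents:
a_0 = 2: 2/1
a_1 = 1: 3/1
a_2 = 2: 8/3
a_3 = 1: 11/4
a_4 = 1: 19/7
a_5 = 4: 87/32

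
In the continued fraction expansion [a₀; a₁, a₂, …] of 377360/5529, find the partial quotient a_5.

1

Repeatedly divide and take the remainder:
377360 = 68·5529 + 1388, so a_0 = 68
5529 = 3·1388 + 1365, so a_1 = 3
1388 = 1·1365 + 23, so a_2 = 1
1365 = 59·23 + 8, so a_3 = 59
23 = 2·8 + 7, so a_4 = 2
8 = 1·7 + 1, so a_5 = 1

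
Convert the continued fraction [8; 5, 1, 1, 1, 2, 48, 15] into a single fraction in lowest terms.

267413/32700

Start with 15.
48 + 1/(15/1) = 48 + 1/15 = 721/15
2 + 1/(721/15) = 2 + 15/721 = 1457/721
1 + 1/(1457/721) = 1 + 721/1457 = 2178/1457
1 + 1/(2178/1457) = 1 + 1457/2178 = 3635/2178
1 + 1/(3635/2178) = 1 + 2178/3635 = 5813/3635
5 + 1/(5813/3635) = 5 + 3635/5813 = 32700/5813
8 + 1/(32700/5813) = 8 + 5813/32700 = 267413/32700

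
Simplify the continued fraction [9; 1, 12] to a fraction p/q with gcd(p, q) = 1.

Build up convergents one term at a time:
a_0 = 9: 9/1
a_1 = 1: 10/1
a_2 = 12: 129/13

129/13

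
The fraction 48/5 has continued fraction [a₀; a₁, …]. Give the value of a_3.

48 = 9·5 + 3, so a_0 = 9
5 = 1·3 + 2, so a_1 = 1
3 = 1·2 + 1, so a_2 = 1
2 = 2·1 + 0, so a_3 = 2

2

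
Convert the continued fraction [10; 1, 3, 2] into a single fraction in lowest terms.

a_0 = 10: 10/1
a_1 = 1: 11/1
a_2 = 3: 43/4
a_3 = 2: 97/9

97/9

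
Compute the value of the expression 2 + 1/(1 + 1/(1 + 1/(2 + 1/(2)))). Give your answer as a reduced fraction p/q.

31/12

Start with 2.
2 + 1/(2/1) = 2 + 1/2 = 5/2
1 + 1/(5/2) = 1 + 2/5 = 7/5
1 + 1/(7/5) = 1 + 5/7 = 12/7
2 + 1/(12/7) = 2 + 7/12 = 31/12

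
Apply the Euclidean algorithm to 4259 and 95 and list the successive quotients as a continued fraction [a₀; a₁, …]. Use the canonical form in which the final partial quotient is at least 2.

[44; 1, 4, 1, 15]

⌊4259/95⌋ = 44, remainder 79
⌊95/79⌋ = 1, remainder 16
⌊79/16⌋ = 4, remainder 15
⌊16/15⌋ = 1, remainder 1
⌊15/1⌋ = 15, remainder 0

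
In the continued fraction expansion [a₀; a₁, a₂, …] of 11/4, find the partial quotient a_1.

11 ÷ 4 → quotient 2, remainder 3
4 ÷ 3 → quotient 1, remainder 1

1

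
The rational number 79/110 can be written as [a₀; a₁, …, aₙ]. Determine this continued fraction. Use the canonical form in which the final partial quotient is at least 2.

Apply division with remainder until the remainder is 0:
⌊79/110⌋ = 0, remainder 79
⌊110/79⌋ = 1, remainder 31
⌊79/31⌋ = 2, remainder 17
⌊31/17⌋ = 1, remainder 14
⌊17/14⌋ = 1, remainder 3
⌊14/3⌋ = 4, remainder 2
⌊3/2⌋ = 1, remainder 1
⌊2/1⌋ = 2, remainder 0

[0; 1, 2, 1, 1, 4, 1, 2]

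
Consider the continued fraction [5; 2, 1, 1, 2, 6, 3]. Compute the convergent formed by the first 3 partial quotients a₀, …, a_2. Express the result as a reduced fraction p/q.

Compute successive convergents:
a_0 = 5: 5/1
a_1 = 2: 11/2
a_2 = 1: 16/3

16/3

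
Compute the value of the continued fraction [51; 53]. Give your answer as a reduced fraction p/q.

2704/53

Build up convergents one term at a time:
a_0 = 51: 51/1
a_1 = 53: 2704/53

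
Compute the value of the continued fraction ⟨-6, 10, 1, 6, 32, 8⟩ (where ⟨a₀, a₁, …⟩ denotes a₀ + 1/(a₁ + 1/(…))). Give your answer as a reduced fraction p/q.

a_0 = -6: -6/1
a_1 = 10: -59/10
a_2 = 1: -65/11
a_3 = 6: -449/76
a_4 = 32: -14433/2443
a_5 = 8: -115913/19620

-115913/19620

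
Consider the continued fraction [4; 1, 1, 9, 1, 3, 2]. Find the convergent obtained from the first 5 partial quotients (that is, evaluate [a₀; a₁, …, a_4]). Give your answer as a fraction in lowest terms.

Starting at the tail and folding back:
Start with 1.
9 + 1/(1/1) = 9 + 1/1 = 10/1
1 + 1/(10/1) = 1 + 1/10 = 11/10
1 + 1/(11/10) = 1 + 10/11 = 21/11
4 + 1/(21/11) = 4 + 11/21 = 95/21

95/21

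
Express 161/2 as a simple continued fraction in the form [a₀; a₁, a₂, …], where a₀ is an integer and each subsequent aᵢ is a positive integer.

Apply division with remainder until the remainder is 0:
161 ÷ 2 → quotient 80, remainder 1
2 ÷ 1 → quotient 2, remainder 0

[80; 2]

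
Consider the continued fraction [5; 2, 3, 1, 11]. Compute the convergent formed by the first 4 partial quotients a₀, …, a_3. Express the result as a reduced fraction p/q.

Start with 1.
3 + 1/(1/1) = 3 + 1/1 = 4/1
2 + 1/(4/1) = 2 + 1/4 = 9/4
5 + 1/(9/4) = 5 + 4/9 = 49/9

49/9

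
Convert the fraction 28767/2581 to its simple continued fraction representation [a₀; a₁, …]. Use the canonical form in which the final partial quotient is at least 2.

28767 = 11·2581 + 376, so a_0 = 11
2581 = 6·376 + 325, so a_1 = 6
376 = 1·325 + 51, so a_2 = 1
325 = 6·51 + 19, so a_3 = 6
51 = 2·19 + 13, so a_4 = 2
19 = 1·13 + 6, so a_5 = 1
13 = 2·6 + 1, so a_6 = 2
6 = 6·1 + 0, so a_7 = 6

[11; 6, 1, 6, 2, 1, 2, 6]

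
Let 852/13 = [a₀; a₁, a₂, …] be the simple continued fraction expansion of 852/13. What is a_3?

Apply division with remainder until the remainder is 0:
⌊852/13⌋ = 65, remainder 7
⌊13/7⌋ = 1, remainder 6
⌊7/6⌋ = 1, remainder 1
⌊6/1⌋ = 6, remainder 0

6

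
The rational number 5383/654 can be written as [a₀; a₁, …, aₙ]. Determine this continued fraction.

5383 = 8·654 + 151, so a_0 = 8
654 = 4·151 + 50, so a_1 = 4
151 = 3·50 + 1, so a_2 = 3
50 = 50·1 + 0, so a_3 = 50

[8; 4, 3, 50]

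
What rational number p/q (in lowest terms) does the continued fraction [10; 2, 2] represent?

Build up convergents one term at a time:
a_0 = 10: 10/1
a_1 = 2: 21/2
a_2 = 2: 52/5

52/5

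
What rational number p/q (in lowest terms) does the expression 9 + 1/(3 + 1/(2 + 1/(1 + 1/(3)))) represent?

344/37

Compute successive convergents:
a_0 = 9: 9/1
a_1 = 3: 28/3
a_2 = 2: 65/7
a_3 = 1: 93/10
a_4 = 3: 344/37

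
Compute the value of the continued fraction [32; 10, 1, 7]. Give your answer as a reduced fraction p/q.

2792/87

Work from the innermost term outward:
Start with 7.
1 + 1/(7/1) = 1 + 1/7 = 8/7
10 + 1/(8/7) = 10 + 7/8 = 87/8
32 + 1/(87/8) = 32 + 8/87 = 2792/87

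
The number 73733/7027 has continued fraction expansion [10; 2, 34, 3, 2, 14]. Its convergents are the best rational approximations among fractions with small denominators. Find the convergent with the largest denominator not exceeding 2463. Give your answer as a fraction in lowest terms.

5110/487

a_0 = 10: 10/1  (≤ bound)
a_1 = 2: 21/2  (≤ bound)
a_2 = 34: 724/69  (≤ bound)
a_3 = 3: 2193/209  (≤ bound)
a_4 = 2: 5110/487  (≤ bound)
a_5 = 14: 73733/7027  (> 2463, stop)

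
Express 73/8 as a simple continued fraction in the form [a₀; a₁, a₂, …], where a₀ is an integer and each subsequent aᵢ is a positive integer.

⌊73/8⌋ = 9, remainder 1
⌊8/1⌋ = 8, remainder 0

[9; 8]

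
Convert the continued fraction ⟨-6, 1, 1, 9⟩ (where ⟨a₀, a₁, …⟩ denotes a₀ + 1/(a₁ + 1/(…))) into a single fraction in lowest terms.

Start with 9.
1 + 1/(9/1) = 1 + 1/9 = 10/9
1 + 1/(10/9) = 1 + 9/10 = 19/10
-6 + 1/(19/10) = -6 + 10/19 = -104/19

-104/19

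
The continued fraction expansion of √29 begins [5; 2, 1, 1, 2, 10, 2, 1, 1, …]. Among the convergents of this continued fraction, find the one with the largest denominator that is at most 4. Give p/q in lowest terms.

16/3

a_0 = 5: 5/1  (≤ bound)
a_1 = 2: 11/2  (≤ bound)
a_2 = 1: 16/3  (≤ bound)
a_3 = 1: 27/5  (> 4, stop)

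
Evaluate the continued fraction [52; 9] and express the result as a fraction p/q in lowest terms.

469/9

a_0 = 52: 52/1
a_1 = 9: 469/9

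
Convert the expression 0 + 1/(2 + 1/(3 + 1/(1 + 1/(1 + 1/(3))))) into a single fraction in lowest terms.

a_0 = 0: 0/1
a_1 = 2: 1/2
a_2 = 3: 3/7
a_3 = 1: 4/9
a_4 = 1: 7/16
a_5 = 3: 25/57

25/57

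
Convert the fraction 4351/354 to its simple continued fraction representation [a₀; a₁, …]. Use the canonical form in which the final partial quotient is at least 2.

[12; 3, 2, 3, 2, 6]

Run the Euclidean algorithm, recording each quotient:
4351 ÷ 354 → quotient 12, remainder 103
354 ÷ 103 → quotient 3, remainder 45
103 ÷ 45 → quotient 2, remainder 13
45 ÷ 13 → quotient 3, remainder 6
13 ÷ 6 → quotient 2, remainder 1
6 ÷ 1 → quotient 6, remainder 0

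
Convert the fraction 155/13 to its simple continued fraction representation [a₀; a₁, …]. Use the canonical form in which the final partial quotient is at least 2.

[11; 1, 12]

⌊155/13⌋ = 11, remainder 12
⌊13/12⌋ = 1, remainder 1
⌊12/1⌋ = 12, remainder 0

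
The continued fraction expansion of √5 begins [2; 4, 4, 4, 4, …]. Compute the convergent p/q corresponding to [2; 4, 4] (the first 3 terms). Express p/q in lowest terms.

Build up convergents one term at a time:
a_0 = 2: 2/1
a_1 = 4: 9/4
a_2 = 4: 38/17

38/17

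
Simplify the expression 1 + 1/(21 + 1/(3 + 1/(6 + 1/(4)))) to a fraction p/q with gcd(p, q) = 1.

Compute successive convergents:
a_0 = 1: 1/1
a_1 = 21: 22/21
a_2 = 3: 67/64
a_3 = 6: 424/405
a_4 = 4: 1763/1684

1763/1684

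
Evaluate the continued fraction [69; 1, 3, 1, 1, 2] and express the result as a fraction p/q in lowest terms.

1605/23

Start with 2.
1 + 1/(2/1) = 1 + 1/2 = 3/2
1 + 1/(3/2) = 1 + 2/3 = 5/3
3 + 1/(5/3) = 3 + 3/5 = 18/5
1 + 1/(18/5) = 1 + 5/18 = 23/18
69 + 1/(23/18) = 69 + 18/23 = 1605/23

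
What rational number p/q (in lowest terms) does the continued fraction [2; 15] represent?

Starting at the tail and folding back:
Start with 15.
2 + 1/(15/1) = 2 + 1/15 = 31/15

31/15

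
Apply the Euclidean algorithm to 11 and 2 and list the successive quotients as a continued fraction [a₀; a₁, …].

[5; 2]

⌊11/2⌋ = 5, remainder 1
⌊2/1⌋ = 2, remainder 0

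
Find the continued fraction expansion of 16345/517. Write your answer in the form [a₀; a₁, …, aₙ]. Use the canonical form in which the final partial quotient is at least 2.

Apply division with remainder until the remainder is 0:
⌊16345/517⌋ = 31, remainder 318
⌊517/318⌋ = 1, remainder 199
⌊318/199⌋ = 1, remainder 119
⌊199/119⌋ = 1, remainder 80
⌊119/80⌋ = 1, remainder 39
⌊80/39⌋ = 2, remainder 2
⌊39/2⌋ = 19, remainder 1
⌊2/1⌋ = 2, remainder 0

[31; 1, 1, 1, 1, 2, 19, 2]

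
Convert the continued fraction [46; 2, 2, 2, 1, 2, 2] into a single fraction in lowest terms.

5059/109

a_0 = 46: 46/1
a_1 = 2: 93/2
a_2 = 2: 232/5
a_3 = 2: 557/12
a_4 = 1: 789/17
a_5 = 2: 2135/46
a_6 = 2: 5059/109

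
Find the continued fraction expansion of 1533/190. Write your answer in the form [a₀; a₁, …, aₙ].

[8; 14, 1, 1, 1, 1, 2]

⌊1533/190⌋ = 8, remainder 13
⌊190/13⌋ = 14, remainder 8
⌊13/8⌋ = 1, remainder 5
⌊8/5⌋ = 1, remainder 3
⌊5/3⌋ = 1, remainder 2
⌊3/2⌋ = 1, remainder 1
⌊2/1⌋ = 2, remainder 0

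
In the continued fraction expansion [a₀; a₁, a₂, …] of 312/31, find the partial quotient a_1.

15

Run the Euclidean algorithm, recording each quotient:
312 = 10·31 + 2, so a_0 = 10
31 = 15·2 + 1, so a_1 = 15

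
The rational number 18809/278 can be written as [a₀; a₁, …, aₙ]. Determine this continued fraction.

[67; 1, 1, 1, 12, 1, 1, 3]

18809 = 67·278 + 183, so a_0 = 67
278 = 1·183 + 95, so a_1 = 1
183 = 1·95 + 88, so a_2 = 1
95 = 1·88 + 7, so a_3 = 1
88 = 12·7 + 4, so a_4 = 12
7 = 1·4 + 3, so a_5 = 1
4 = 1·3 + 1, so a_6 = 1
3 = 3·1 + 0, so a_7 = 3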